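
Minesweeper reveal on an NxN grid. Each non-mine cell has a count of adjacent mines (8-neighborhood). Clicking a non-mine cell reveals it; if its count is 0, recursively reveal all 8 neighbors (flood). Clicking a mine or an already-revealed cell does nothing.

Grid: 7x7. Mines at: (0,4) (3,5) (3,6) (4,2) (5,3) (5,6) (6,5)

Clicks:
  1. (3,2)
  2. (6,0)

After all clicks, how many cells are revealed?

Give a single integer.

Click 1 (3,2) count=1: revealed 1 new [(3,2)] -> total=1
Click 2 (6,0) count=0: revealed 26 new [(0,0) (0,1) (0,2) (0,3) (1,0) (1,1) (1,2) (1,3) (1,4) (2,0) (2,1) (2,2) (2,3) (2,4) (3,0) (3,1) (3,3) (3,4) (4,0) (4,1) (5,0) (5,1) (5,2) (6,0) (6,1) (6,2)] -> total=27

Answer: 27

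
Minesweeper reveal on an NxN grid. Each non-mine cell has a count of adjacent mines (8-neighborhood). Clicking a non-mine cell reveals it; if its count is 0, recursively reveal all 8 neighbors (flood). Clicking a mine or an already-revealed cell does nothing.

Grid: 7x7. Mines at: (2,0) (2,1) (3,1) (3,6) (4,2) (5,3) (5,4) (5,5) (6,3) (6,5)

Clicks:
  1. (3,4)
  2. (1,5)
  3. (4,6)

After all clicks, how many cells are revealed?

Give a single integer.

Click 1 (3,4) count=0: revealed 26 new [(0,0) (0,1) (0,2) (0,3) (0,4) (0,5) (0,6) (1,0) (1,1) (1,2) (1,3) (1,4) (1,5) (1,6) (2,2) (2,3) (2,4) (2,5) (2,6) (3,2) (3,3) (3,4) (3,5) (4,3) (4,4) (4,5)] -> total=26
Click 2 (1,5) count=0: revealed 0 new [(none)] -> total=26
Click 3 (4,6) count=2: revealed 1 new [(4,6)] -> total=27

Answer: 27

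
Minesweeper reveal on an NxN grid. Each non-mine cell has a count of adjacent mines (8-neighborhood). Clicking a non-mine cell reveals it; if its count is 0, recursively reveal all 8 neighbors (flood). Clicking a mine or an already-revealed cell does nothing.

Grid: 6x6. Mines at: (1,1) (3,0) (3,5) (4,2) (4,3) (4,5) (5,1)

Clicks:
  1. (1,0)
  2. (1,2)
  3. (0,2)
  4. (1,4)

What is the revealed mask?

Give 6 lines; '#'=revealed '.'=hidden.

Click 1 (1,0) count=1: revealed 1 new [(1,0)] -> total=1
Click 2 (1,2) count=1: revealed 1 new [(1,2)] -> total=2
Click 3 (0,2) count=1: revealed 1 new [(0,2)] -> total=3
Click 4 (1,4) count=0: revealed 13 new [(0,3) (0,4) (0,5) (1,3) (1,4) (1,5) (2,2) (2,3) (2,4) (2,5) (3,2) (3,3) (3,4)] -> total=16

Answer: ..####
#.####
..####
..###.
......
......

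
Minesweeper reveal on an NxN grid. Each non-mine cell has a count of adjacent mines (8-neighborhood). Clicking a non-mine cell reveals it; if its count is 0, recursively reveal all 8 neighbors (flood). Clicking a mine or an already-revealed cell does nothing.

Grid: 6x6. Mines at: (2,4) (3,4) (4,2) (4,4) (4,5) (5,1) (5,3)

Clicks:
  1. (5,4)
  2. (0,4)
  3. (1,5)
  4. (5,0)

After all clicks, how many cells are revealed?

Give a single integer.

Answer: 24

Derivation:
Click 1 (5,4) count=3: revealed 1 new [(5,4)] -> total=1
Click 2 (0,4) count=0: revealed 22 new [(0,0) (0,1) (0,2) (0,3) (0,4) (0,5) (1,0) (1,1) (1,2) (1,3) (1,4) (1,5) (2,0) (2,1) (2,2) (2,3) (3,0) (3,1) (3,2) (3,3) (4,0) (4,1)] -> total=23
Click 3 (1,5) count=1: revealed 0 new [(none)] -> total=23
Click 4 (5,0) count=1: revealed 1 new [(5,0)] -> total=24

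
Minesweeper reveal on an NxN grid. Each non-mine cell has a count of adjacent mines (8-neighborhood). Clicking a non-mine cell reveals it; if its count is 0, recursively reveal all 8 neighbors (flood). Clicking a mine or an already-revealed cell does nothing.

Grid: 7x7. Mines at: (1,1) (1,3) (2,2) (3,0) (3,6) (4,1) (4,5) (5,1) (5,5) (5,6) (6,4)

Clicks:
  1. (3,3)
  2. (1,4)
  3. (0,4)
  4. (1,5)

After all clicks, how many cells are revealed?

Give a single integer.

Answer: 10

Derivation:
Click 1 (3,3) count=1: revealed 1 new [(3,3)] -> total=1
Click 2 (1,4) count=1: revealed 1 new [(1,4)] -> total=2
Click 3 (0,4) count=1: revealed 1 new [(0,4)] -> total=3
Click 4 (1,5) count=0: revealed 7 new [(0,5) (0,6) (1,5) (1,6) (2,4) (2,5) (2,6)] -> total=10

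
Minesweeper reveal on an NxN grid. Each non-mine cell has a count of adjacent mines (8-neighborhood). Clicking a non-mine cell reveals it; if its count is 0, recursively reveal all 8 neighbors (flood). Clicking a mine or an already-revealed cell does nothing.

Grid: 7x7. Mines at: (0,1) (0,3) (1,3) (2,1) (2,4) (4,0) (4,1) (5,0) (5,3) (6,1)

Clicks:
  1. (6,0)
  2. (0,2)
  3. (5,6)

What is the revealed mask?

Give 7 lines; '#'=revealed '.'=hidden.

Answer: ..#.###
....###
.....##
....###
....###
....###
#...###

Derivation:
Click 1 (6,0) count=2: revealed 1 new [(6,0)] -> total=1
Click 2 (0,2) count=3: revealed 1 new [(0,2)] -> total=2
Click 3 (5,6) count=0: revealed 20 new [(0,4) (0,5) (0,6) (1,4) (1,5) (1,6) (2,5) (2,6) (3,4) (3,5) (3,6) (4,4) (4,5) (4,6) (5,4) (5,5) (5,6) (6,4) (6,5) (6,6)] -> total=22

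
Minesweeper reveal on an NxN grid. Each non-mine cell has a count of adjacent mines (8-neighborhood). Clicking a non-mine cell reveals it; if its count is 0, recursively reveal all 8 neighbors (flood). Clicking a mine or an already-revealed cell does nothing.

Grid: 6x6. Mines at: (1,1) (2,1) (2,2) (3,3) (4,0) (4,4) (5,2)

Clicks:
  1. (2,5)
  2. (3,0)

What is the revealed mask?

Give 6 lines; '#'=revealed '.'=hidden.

Click 1 (2,5) count=0: revealed 13 new [(0,2) (0,3) (0,4) (0,5) (1,2) (1,3) (1,4) (1,5) (2,3) (2,4) (2,5) (3,4) (3,5)] -> total=13
Click 2 (3,0) count=2: revealed 1 new [(3,0)] -> total=14

Answer: ..####
..####
...###
#...##
......
......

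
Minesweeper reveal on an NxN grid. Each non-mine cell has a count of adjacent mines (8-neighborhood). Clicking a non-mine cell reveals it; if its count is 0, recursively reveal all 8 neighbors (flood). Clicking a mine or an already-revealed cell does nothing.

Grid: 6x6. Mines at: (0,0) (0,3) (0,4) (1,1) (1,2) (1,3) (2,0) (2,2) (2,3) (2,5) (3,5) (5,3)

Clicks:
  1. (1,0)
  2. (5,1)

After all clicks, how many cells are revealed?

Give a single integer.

Answer: 10

Derivation:
Click 1 (1,0) count=3: revealed 1 new [(1,0)] -> total=1
Click 2 (5,1) count=0: revealed 9 new [(3,0) (3,1) (3,2) (4,0) (4,1) (4,2) (5,0) (5,1) (5,2)] -> total=10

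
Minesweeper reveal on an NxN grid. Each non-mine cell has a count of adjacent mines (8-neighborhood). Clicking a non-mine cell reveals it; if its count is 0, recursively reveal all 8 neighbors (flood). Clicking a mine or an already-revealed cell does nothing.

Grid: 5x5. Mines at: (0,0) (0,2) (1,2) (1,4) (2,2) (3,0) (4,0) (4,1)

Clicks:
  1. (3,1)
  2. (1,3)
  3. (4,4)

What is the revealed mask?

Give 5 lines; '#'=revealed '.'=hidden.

Click 1 (3,1) count=4: revealed 1 new [(3,1)] -> total=1
Click 2 (1,3) count=4: revealed 1 new [(1,3)] -> total=2
Click 3 (4,4) count=0: revealed 8 new [(2,3) (2,4) (3,2) (3,3) (3,4) (4,2) (4,3) (4,4)] -> total=10

Answer: .....
...#.
...##
.####
..###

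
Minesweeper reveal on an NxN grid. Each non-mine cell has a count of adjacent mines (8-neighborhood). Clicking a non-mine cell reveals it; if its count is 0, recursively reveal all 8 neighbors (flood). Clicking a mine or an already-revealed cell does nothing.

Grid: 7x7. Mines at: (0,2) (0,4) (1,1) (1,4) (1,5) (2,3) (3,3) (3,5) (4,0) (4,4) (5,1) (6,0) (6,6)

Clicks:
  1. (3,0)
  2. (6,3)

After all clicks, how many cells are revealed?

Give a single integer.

Answer: 9

Derivation:
Click 1 (3,0) count=1: revealed 1 new [(3,0)] -> total=1
Click 2 (6,3) count=0: revealed 8 new [(5,2) (5,3) (5,4) (5,5) (6,2) (6,3) (6,4) (6,5)] -> total=9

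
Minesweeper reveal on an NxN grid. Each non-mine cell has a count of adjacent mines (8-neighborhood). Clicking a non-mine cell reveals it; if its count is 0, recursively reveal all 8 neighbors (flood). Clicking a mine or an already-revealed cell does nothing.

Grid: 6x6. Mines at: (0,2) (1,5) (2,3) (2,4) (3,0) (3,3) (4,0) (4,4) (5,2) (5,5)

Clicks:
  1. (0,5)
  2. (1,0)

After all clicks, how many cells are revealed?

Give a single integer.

Answer: 7

Derivation:
Click 1 (0,5) count=1: revealed 1 new [(0,5)] -> total=1
Click 2 (1,0) count=0: revealed 6 new [(0,0) (0,1) (1,0) (1,1) (2,0) (2,1)] -> total=7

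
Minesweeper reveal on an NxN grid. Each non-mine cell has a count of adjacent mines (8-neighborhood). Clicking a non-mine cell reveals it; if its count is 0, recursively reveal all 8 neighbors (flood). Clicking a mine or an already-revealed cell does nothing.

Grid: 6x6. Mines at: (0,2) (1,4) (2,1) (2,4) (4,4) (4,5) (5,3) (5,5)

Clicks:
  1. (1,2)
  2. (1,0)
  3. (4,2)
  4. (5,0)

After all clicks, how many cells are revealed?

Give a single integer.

Answer: 11

Derivation:
Click 1 (1,2) count=2: revealed 1 new [(1,2)] -> total=1
Click 2 (1,0) count=1: revealed 1 new [(1,0)] -> total=2
Click 3 (4,2) count=1: revealed 1 new [(4,2)] -> total=3
Click 4 (5,0) count=0: revealed 8 new [(3,0) (3,1) (3,2) (4,0) (4,1) (5,0) (5,1) (5,2)] -> total=11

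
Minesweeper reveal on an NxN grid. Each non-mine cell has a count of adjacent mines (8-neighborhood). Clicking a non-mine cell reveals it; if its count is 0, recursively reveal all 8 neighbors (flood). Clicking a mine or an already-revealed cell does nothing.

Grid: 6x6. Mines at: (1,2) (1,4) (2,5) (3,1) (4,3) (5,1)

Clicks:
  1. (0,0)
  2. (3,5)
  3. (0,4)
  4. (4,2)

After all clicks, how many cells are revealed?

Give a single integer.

Click 1 (0,0) count=0: revealed 6 new [(0,0) (0,1) (1,0) (1,1) (2,0) (2,1)] -> total=6
Click 2 (3,5) count=1: revealed 1 new [(3,5)] -> total=7
Click 3 (0,4) count=1: revealed 1 new [(0,4)] -> total=8
Click 4 (4,2) count=3: revealed 1 new [(4,2)] -> total=9

Answer: 9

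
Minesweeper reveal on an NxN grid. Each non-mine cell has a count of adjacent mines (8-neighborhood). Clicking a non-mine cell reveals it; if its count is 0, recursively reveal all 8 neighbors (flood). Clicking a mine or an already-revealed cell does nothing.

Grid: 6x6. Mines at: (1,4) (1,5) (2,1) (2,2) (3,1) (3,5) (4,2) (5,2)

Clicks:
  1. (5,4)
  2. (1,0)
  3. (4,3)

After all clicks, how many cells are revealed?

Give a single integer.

Click 1 (5,4) count=0: revealed 6 new [(4,3) (4,4) (4,5) (5,3) (5,4) (5,5)] -> total=6
Click 2 (1,0) count=1: revealed 1 new [(1,0)] -> total=7
Click 3 (4,3) count=2: revealed 0 new [(none)] -> total=7

Answer: 7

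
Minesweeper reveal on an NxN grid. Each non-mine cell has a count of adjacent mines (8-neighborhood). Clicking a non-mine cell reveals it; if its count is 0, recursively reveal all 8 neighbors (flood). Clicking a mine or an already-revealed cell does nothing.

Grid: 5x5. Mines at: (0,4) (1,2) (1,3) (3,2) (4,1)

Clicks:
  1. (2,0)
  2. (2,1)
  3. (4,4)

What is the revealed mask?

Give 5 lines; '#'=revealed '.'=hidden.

Click 1 (2,0) count=0: revealed 8 new [(0,0) (0,1) (1,0) (1,1) (2,0) (2,1) (3,0) (3,1)] -> total=8
Click 2 (2,1) count=2: revealed 0 new [(none)] -> total=8
Click 3 (4,4) count=0: revealed 6 new [(2,3) (2,4) (3,3) (3,4) (4,3) (4,4)] -> total=14

Answer: ##...
##...
##.##
##.##
...##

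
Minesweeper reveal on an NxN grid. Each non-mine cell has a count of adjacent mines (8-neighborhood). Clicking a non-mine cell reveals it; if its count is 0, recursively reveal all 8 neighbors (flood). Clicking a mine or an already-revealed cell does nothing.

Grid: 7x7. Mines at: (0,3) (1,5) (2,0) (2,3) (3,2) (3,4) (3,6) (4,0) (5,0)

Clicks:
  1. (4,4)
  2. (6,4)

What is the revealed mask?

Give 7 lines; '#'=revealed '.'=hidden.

Click 1 (4,4) count=1: revealed 1 new [(4,4)] -> total=1
Click 2 (6,4) count=0: revealed 17 new [(4,1) (4,2) (4,3) (4,5) (4,6) (5,1) (5,2) (5,3) (5,4) (5,5) (5,6) (6,1) (6,2) (6,3) (6,4) (6,5) (6,6)] -> total=18

Answer: .......
.......
.......
.......
.######
.######
.######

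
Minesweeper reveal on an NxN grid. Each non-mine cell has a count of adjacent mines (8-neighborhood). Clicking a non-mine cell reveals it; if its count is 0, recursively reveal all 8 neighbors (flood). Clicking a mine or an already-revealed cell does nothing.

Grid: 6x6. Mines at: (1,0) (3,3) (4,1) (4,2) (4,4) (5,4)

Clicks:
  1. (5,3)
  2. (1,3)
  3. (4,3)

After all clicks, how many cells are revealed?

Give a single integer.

Answer: 19

Derivation:
Click 1 (5,3) count=3: revealed 1 new [(5,3)] -> total=1
Click 2 (1,3) count=0: revealed 17 new [(0,1) (0,2) (0,3) (0,4) (0,5) (1,1) (1,2) (1,3) (1,4) (1,5) (2,1) (2,2) (2,3) (2,4) (2,5) (3,4) (3,5)] -> total=18
Click 3 (4,3) count=4: revealed 1 new [(4,3)] -> total=19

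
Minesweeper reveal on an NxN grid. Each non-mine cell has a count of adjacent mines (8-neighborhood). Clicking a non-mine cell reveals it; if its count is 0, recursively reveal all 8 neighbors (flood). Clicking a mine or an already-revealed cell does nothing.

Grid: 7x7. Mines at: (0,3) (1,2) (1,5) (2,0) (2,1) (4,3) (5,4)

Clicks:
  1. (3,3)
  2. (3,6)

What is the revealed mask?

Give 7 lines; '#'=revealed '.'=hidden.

Click 1 (3,3) count=1: revealed 1 new [(3,3)] -> total=1
Click 2 (3,6) count=0: revealed 13 new [(2,4) (2,5) (2,6) (3,4) (3,5) (3,6) (4,4) (4,5) (4,6) (5,5) (5,6) (6,5) (6,6)] -> total=14

Answer: .......
.......
....###
...####
....###
.....##
.....##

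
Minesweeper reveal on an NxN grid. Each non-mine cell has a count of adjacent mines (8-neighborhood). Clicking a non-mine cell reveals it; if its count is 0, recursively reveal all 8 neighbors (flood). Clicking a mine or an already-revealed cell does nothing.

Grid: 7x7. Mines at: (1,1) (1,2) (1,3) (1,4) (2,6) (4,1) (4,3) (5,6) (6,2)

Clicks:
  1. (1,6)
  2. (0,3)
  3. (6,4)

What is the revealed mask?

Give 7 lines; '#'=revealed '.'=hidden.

Answer: ...#...
......#
.......
.......
.......
...###.
...###.

Derivation:
Click 1 (1,6) count=1: revealed 1 new [(1,6)] -> total=1
Click 2 (0,3) count=3: revealed 1 new [(0,3)] -> total=2
Click 3 (6,4) count=0: revealed 6 new [(5,3) (5,4) (5,5) (6,3) (6,4) (6,5)] -> total=8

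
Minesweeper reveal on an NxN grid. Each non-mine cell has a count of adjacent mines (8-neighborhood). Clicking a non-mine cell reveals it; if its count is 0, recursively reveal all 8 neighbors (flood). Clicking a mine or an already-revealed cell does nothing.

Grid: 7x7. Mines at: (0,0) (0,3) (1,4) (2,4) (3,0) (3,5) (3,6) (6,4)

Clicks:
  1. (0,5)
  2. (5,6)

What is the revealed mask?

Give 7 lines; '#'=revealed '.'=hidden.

Click 1 (0,5) count=1: revealed 1 new [(0,5)] -> total=1
Click 2 (5,6) count=0: revealed 6 new [(4,5) (4,6) (5,5) (5,6) (6,5) (6,6)] -> total=7

Answer: .....#.
.......
.......
.......
.....##
.....##
.....##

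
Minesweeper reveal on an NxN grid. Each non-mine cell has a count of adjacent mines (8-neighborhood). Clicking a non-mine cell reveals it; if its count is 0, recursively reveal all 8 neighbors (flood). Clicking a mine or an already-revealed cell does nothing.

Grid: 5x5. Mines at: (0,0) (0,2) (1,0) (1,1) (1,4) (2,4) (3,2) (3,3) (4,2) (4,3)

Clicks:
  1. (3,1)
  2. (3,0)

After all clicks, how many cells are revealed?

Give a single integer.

Answer: 6

Derivation:
Click 1 (3,1) count=2: revealed 1 new [(3,1)] -> total=1
Click 2 (3,0) count=0: revealed 5 new [(2,0) (2,1) (3,0) (4,0) (4,1)] -> total=6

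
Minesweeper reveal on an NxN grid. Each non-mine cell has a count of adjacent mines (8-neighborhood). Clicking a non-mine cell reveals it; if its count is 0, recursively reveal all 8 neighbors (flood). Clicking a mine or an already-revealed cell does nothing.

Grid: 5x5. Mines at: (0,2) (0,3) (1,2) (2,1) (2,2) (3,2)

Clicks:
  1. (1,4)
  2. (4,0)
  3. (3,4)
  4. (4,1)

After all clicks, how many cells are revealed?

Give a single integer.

Click 1 (1,4) count=1: revealed 1 new [(1,4)] -> total=1
Click 2 (4,0) count=0: revealed 4 new [(3,0) (3,1) (4,0) (4,1)] -> total=5
Click 3 (3,4) count=0: revealed 7 new [(1,3) (2,3) (2,4) (3,3) (3,4) (4,3) (4,4)] -> total=12
Click 4 (4,1) count=1: revealed 0 new [(none)] -> total=12

Answer: 12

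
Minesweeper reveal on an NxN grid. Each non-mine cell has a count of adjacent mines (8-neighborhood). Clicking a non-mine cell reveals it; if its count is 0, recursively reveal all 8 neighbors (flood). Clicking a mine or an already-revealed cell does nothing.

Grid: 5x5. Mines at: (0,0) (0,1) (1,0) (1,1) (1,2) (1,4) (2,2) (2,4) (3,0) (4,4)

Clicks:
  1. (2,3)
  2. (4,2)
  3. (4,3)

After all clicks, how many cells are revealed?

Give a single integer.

Click 1 (2,3) count=4: revealed 1 new [(2,3)] -> total=1
Click 2 (4,2) count=0: revealed 6 new [(3,1) (3,2) (3,3) (4,1) (4,2) (4,3)] -> total=7
Click 3 (4,3) count=1: revealed 0 new [(none)] -> total=7

Answer: 7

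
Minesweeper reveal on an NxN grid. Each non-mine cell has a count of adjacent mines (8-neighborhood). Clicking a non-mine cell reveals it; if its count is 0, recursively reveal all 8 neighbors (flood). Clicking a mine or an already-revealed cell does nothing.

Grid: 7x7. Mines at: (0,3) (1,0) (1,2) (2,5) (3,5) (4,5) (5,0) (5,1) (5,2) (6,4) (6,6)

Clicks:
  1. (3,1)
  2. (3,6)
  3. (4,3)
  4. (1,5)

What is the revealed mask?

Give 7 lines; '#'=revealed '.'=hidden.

Click 1 (3,1) count=0: revealed 15 new [(2,0) (2,1) (2,2) (2,3) (2,4) (3,0) (3,1) (3,2) (3,3) (3,4) (4,0) (4,1) (4,2) (4,3) (4,4)] -> total=15
Click 2 (3,6) count=3: revealed 1 new [(3,6)] -> total=16
Click 3 (4,3) count=1: revealed 0 new [(none)] -> total=16
Click 4 (1,5) count=1: revealed 1 new [(1,5)] -> total=17

Answer: .......
.....#.
#####..
#####.#
#####..
.......
.......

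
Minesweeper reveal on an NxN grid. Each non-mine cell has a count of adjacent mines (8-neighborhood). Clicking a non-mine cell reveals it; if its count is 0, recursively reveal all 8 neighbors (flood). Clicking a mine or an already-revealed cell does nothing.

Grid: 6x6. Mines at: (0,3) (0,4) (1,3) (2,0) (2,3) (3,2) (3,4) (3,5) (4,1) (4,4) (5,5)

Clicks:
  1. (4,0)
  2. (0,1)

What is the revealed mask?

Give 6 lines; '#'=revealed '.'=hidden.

Click 1 (4,0) count=1: revealed 1 new [(4,0)] -> total=1
Click 2 (0,1) count=0: revealed 6 new [(0,0) (0,1) (0,2) (1,0) (1,1) (1,2)] -> total=7

Answer: ###...
###...
......
......
#.....
......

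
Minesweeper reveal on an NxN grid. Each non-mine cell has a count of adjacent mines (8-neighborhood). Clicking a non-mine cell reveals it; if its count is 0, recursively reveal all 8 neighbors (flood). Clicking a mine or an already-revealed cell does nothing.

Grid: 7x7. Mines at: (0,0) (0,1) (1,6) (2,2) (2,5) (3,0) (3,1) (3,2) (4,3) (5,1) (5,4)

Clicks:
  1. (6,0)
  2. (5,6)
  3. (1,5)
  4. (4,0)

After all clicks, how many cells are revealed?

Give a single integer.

Answer: 11

Derivation:
Click 1 (6,0) count=1: revealed 1 new [(6,0)] -> total=1
Click 2 (5,6) count=0: revealed 8 new [(3,5) (3,6) (4,5) (4,6) (5,5) (5,6) (6,5) (6,6)] -> total=9
Click 3 (1,5) count=2: revealed 1 new [(1,5)] -> total=10
Click 4 (4,0) count=3: revealed 1 new [(4,0)] -> total=11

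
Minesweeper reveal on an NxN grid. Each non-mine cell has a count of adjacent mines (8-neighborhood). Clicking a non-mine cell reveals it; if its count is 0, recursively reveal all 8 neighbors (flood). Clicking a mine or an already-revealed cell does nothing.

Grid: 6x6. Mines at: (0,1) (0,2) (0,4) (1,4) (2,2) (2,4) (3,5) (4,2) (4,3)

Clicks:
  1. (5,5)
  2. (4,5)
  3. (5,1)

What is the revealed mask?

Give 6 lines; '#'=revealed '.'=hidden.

Click 1 (5,5) count=0: revealed 4 new [(4,4) (4,5) (5,4) (5,5)] -> total=4
Click 2 (4,5) count=1: revealed 0 new [(none)] -> total=4
Click 3 (5,1) count=1: revealed 1 new [(5,1)] -> total=5

Answer: ......
......
......
......
....##
.#..##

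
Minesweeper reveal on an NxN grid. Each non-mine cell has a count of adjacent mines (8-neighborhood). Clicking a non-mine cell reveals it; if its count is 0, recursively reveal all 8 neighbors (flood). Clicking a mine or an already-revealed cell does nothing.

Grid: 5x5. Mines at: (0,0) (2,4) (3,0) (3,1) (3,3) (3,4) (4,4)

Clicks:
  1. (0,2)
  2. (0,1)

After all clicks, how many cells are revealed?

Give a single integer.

Click 1 (0,2) count=0: revealed 11 new [(0,1) (0,2) (0,3) (0,4) (1,1) (1,2) (1,3) (1,4) (2,1) (2,2) (2,3)] -> total=11
Click 2 (0,1) count=1: revealed 0 new [(none)] -> total=11

Answer: 11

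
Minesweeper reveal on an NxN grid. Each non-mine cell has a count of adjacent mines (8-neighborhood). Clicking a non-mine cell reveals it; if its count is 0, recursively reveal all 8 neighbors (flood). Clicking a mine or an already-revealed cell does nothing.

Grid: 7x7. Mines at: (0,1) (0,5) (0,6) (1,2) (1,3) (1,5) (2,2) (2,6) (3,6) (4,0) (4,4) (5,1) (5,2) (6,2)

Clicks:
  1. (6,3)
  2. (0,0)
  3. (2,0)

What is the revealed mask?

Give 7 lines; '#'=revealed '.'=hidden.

Click 1 (6,3) count=2: revealed 1 new [(6,3)] -> total=1
Click 2 (0,0) count=1: revealed 1 new [(0,0)] -> total=2
Click 3 (2,0) count=0: revealed 6 new [(1,0) (1,1) (2,0) (2,1) (3,0) (3,1)] -> total=8

Answer: #......
##.....
##.....
##.....
.......
.......
...#...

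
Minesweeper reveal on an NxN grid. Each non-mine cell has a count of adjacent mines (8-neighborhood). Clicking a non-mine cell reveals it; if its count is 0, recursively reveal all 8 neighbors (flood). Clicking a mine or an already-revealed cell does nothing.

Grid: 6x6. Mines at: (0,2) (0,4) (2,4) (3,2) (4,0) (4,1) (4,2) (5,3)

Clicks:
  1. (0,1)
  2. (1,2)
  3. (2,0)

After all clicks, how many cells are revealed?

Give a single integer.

Click 1 (0,1) count=1: revealed 1 new [(0,1)] -> total=1
Click 2 (1,2) count=1: revealed 1 new [(1,2)] -> total=2
Click 3 (2,0) count=0: revealed 7 new [(0,0) (1,0) (1,1) (2,0) (2,1) (3,0) (3,1)] -> total=9

Answer: 9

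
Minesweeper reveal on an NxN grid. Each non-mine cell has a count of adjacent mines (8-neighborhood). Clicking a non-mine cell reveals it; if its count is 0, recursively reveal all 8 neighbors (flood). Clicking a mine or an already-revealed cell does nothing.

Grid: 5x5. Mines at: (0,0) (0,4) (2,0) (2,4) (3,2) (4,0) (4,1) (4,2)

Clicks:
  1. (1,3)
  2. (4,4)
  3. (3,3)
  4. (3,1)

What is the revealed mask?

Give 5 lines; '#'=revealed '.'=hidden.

Click 1 (1,3) count=2: revealed 1 new [(1,3)] -> total=1
Click 2 (4,4) count=0: revealed 4 new [(3,3) (3,4) (4,3) (4,4)] -> total=5
Click 3 (3,3) count=3: revealed 0 new [(none)] -> total=5
Click 4 (3,1) count=5: revealed 1 new [(3,1)] -> total=6

Answer: .....
...#.
.....
.#.##
...##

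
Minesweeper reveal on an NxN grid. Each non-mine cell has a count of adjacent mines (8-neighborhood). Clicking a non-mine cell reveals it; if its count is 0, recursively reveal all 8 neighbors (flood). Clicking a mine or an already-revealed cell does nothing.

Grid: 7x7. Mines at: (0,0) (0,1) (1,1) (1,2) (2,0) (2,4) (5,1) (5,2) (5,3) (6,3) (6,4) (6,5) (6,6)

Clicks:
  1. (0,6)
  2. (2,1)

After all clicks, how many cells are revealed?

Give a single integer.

Click 1 (0,6) count=0: revealed 19 new [(0,3) (0,4) (0,5) (0,6) (1,3) (1,4) (1,5) (1,6) (2,5) (2,6) (3,4) (3,5) (3,6) (4,4) (4,5) (4,6) (5,4) (5,5) (5,6)] -> total=19
Click 2 (2,1) count=3: revealed 1 new [(2,1)] -> total=20

Answer: 20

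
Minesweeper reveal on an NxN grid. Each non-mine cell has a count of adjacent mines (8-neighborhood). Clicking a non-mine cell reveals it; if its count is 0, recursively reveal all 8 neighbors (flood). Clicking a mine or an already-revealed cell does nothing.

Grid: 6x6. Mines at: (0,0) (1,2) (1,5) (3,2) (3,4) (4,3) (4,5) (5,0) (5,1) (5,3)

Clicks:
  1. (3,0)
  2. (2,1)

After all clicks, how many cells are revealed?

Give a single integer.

Answer: 8

Derivation:
Click 1 (3,0) count=0: revealed 8 new [(1,0) (1,1) (2,0) (2,1) (3,0) (3,1) (4,0) (4,1)] -> total=8
Click 2 (2,1) count=2: revealed 0 new [(none)] -> total=8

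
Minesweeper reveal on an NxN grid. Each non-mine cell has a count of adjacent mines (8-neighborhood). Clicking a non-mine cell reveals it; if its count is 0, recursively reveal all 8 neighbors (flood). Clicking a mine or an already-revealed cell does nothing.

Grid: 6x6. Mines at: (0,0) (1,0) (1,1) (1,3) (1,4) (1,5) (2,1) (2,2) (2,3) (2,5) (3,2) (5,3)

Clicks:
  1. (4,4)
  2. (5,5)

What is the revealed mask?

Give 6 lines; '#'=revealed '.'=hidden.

Answer: ......
......
......
....##
....##
....##

Derivation:
Click 1 (4,4) count=1: revealed 1 new [(4,4)] -> total=1
Click 2 (5,5) count=0: revealed 5 new [(3,4) (3,5) (4,5) (5,4) (5,5)] -> total=6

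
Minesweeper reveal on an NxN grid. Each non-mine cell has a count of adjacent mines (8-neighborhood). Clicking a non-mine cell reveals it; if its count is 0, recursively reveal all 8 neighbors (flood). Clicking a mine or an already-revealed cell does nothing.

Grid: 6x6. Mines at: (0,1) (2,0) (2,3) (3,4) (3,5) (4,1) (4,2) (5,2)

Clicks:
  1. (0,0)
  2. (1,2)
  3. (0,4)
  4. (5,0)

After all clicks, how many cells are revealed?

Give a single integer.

Click 1 (0,0) count=1: revealed 1 new [(0,0)] -> total=1
Click 2 (1,2) count=2: revealed 1 new [(1,2)] -> total=2
Click 3 (0,4) count=0: revealed 9 new [(0,2) (0,3) (0,4) (0,5) (1,3) (1,4) (1,5) (2,4) (2,5)] -> total=11
Click 4 (5,0) count=1: revealed 1 new [(5,0)] -> total=12

Answer: 12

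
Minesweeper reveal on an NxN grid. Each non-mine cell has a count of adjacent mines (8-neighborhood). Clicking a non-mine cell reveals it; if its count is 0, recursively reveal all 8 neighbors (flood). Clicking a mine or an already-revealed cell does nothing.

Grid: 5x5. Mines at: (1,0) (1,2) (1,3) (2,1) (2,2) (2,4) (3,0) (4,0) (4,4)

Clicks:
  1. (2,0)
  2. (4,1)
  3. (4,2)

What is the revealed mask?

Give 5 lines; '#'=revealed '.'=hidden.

Answer: .....
.....
#....
.###.
.###.

Derivation:
Click 1 (2,0) count=3: revealed 1 new [(2,0)] -> total=1
Click 2 (4,1) count=2: revealed 1 new [(4,1)] -> total=2
Click 3 (4,2) count=0: revealed 5 new [(3,1) (3,2) (3,3) (4,2) (4,3)] -> total=7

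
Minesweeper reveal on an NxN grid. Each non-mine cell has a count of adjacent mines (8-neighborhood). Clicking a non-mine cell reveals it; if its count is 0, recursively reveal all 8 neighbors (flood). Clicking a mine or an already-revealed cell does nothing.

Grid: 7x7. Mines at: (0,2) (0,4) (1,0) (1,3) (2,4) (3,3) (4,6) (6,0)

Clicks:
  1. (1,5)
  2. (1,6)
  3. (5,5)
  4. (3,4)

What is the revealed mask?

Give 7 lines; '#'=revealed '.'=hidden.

Click 1 (1,5) count=2: revealed 1 new [(1,5)] -> total=1
Click 2 (1,6) count=0: revealed 7 new [(0,5) (0,6) (1,6) (2,5) (2,6) (3,5) (3,6)] -> total=8
Click 3 (5,5) count=1: revealed 1 new [(5,5)] -> total=9
Click 4 (3,4) count=2: revealed 1 new [(3,4)] -> total=10

Answer: .....##
.....##
.....##
....###
.......
.....#.
.......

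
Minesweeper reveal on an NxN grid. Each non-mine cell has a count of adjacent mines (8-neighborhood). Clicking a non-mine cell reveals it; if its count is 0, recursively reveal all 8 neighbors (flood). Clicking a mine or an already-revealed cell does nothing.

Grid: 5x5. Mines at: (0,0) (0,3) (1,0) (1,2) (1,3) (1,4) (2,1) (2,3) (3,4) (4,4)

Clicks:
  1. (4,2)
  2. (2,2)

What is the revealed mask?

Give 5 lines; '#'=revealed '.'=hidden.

Answer: .....
.....
..#..
####.
####.

Derivation:
Click 1 (4,2) count=0: revealed 8 new [(3,0) (3,1) (3,2) (3,3) (4,0) (4,1) (4,2) (4,3)] -> total=8
Click 2 (2,2) count=4: revealed 1 new [(2,2)] -> total=9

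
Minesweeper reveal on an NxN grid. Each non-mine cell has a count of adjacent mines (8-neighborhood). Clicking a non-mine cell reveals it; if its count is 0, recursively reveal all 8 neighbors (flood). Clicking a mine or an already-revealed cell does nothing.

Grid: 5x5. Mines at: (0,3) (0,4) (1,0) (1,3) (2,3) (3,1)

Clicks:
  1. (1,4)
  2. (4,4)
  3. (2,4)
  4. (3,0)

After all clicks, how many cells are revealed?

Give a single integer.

Click 1 (1,4) count=4: revealed 1 new [(1,4)] -> total=1
Click 2 (4,4) count=0: revealed 6 new [(3,2) (3,3) (3,4) (4,2) (4,3) (4,4)] -> total=7
Click 3 (2,4) count=2: revealed 1 new [(2,4)] -> total=8
Click 4 (3,0) count=1: revealed 1 new [(3,0)] -> total=9

Answer: 9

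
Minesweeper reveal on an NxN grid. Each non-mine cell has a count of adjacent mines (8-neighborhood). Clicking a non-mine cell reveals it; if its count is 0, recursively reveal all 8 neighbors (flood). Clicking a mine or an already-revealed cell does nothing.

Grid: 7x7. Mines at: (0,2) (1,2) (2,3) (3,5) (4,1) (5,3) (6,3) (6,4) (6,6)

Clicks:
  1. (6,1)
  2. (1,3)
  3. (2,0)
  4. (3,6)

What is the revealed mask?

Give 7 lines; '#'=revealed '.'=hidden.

Answer: ##.....
##.#...
##.....
##....#
.......
###....
###....

Derivation:
Click 1 (6,1) count=0: revealed 6 new [(5,0) (5,1) (5,2) (6,0) (6,1) (6,2)] -> total=6
Click 2 (1,3) count=3: revealed 1 new [(1,3)] -> total=7
Click 3 (2,0) count=0: revealed 8 new [(0,0) (0,1) (1,0) (1,1) (2,0) (2,1) (3,0) (3,1)] -> total=15
Click 4 (3,6) count=1: revealed 1 new [(3,6)] -> total=16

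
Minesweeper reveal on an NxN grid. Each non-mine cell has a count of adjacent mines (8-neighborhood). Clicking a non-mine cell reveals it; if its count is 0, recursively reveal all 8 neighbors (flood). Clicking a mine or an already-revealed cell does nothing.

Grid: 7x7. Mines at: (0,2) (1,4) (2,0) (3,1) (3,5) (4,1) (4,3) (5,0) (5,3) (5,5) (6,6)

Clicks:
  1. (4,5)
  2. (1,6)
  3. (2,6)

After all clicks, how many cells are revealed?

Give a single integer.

Click 1 (4,5) count=2: revealed 1 new [(4,5)] -> total=1
Click 2 (1,6) count=0: revealed 6 new [(0,5) (0,6) (1,5) (1,6) (2,5) (2,6)] -> total=7
Click 3 (2,6) count=1: revealed 0 new [(none)] -> total=7

Answer: 7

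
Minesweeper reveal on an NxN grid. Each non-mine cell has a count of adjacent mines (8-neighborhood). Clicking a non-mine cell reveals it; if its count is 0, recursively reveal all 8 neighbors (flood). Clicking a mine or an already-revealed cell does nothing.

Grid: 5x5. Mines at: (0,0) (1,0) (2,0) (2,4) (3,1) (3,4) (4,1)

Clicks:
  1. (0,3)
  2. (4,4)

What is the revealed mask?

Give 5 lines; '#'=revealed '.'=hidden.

Answer: .####
.####
.###.
.....
....#

Derivation:
Click 1 (0,3) count=0: revealed 11 new [(0,1) (0,2) (0,3) (0,4) (1,1) (1,2) (1,3) (1,4) (2,1) (2,2) (2,3)] -> total=11
Click 2 (4,4) count=1: revealed 1 new [(4,4)] -> total=12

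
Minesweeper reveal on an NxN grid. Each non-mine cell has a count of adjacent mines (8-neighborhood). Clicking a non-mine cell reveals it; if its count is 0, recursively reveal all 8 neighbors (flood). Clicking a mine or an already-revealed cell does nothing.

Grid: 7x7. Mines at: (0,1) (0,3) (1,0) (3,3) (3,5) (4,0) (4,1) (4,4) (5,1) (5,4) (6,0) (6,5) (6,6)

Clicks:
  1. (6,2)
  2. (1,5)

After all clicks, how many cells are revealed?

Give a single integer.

Answer: 10

Derivation:
Click 1 (6,2) count=1: revealed 1 new [(6,2)] -> total=1
Click 2 (1,5) count=0: revealed 9 new [(0,4) (0,5) (0,6) (1,4) (1,5) (1,6) (2,4) (2,5) (2,6)] -> total=10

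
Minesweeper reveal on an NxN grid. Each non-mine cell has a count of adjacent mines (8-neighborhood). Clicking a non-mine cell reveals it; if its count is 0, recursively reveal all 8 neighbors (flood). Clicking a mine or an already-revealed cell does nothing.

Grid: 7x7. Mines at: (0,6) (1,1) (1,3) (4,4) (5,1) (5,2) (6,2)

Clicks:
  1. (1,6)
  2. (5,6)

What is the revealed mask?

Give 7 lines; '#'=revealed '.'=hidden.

Answer: .......
....###
....###
....###
.....##
...####
...####

Derivation:
Click 1 (1,6) count=1: revealed 1 new [(1,6)] -> total=1
Click 2 (5,6) count=0: revealed 18 new [(1,4) (1,5) (2,4) (2,5) (2,6) (3,4) (3,5) (3,6) (4,5) (4,6) (5,3) (5,4) (5,5) (5,6) (6,3) (6,4) (6,5) (6,6)] -> total=19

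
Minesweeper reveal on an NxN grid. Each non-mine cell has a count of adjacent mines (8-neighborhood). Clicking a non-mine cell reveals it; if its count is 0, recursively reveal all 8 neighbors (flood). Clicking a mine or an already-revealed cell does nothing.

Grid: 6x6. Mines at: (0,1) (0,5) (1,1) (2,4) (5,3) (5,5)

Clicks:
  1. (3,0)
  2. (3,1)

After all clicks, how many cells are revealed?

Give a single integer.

Answer: 15

Derivation:
Click 1 (3,0) count=0: revealed 15 new [(2,0) (2,1) (2,2) (2,3) (3,0) (3,1) (3,2) (3,3) (4,0) (4,1) (4,2) (4,3) (5,0) (5,1) (5,2)] -> total=15
Click 2 (3,1) count=0: revealed 0 new [(none)] -> total=15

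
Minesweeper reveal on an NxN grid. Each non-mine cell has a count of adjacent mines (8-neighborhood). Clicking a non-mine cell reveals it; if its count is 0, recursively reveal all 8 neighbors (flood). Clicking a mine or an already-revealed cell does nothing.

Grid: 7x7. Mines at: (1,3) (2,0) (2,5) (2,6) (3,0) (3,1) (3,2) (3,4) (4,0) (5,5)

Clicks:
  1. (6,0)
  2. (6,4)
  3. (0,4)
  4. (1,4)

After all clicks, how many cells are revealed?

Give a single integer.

Click 1 (6,0) count=0: revealed 14 new [(4,1) (4,2) (4,3) (4,4) (5,0) (5,1) (5,2) (5,3) (5,4) (6,0) (6,1) (6,2) (6,3) (6,4)] -> total=14
Click 2 (6,4) count=1: revealed 0 new [(none)] -> total=14
Click 3 (0,4) count=1: revealed 1 new [(0,4)] -> total=15
Click 4 (1,4) count=2: revealed 1 new [(1,4)] -> total=16

Answer: 16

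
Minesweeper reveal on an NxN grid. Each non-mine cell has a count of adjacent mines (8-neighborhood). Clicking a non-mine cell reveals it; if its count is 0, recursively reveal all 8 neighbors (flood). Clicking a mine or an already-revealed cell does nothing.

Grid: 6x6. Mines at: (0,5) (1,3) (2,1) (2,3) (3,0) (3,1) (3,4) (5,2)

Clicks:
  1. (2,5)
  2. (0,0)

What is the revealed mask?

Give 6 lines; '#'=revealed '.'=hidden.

Click 1 (2,5) count=1: revealed 1 new [(2,5)] -> total=1
Click 2 (0,0) count=0: revealed 6 new [(0,0) (0,1) (0,2) (1,0) (1,1) (1,2)] -> total=7

Answer: ###...
###...
.....#
......
......
......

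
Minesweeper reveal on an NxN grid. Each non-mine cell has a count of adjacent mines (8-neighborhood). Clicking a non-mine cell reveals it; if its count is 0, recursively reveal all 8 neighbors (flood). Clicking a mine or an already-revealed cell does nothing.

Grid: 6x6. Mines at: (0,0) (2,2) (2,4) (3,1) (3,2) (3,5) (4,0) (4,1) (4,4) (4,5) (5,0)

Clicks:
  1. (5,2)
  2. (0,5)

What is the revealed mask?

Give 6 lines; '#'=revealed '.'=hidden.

Click 1 (5,2) count=1: revealed 1 new [(5,2)] -> total=1
Click 2 (0,5) count=0: revealed 10 new [(0,1) (0,2) (0,3) (0,4) (0,5) (1,1) (1,2) (1,3) (1,4) (1,5)] -> total=11

Answer: .#####
.#####
......
......
......
..#...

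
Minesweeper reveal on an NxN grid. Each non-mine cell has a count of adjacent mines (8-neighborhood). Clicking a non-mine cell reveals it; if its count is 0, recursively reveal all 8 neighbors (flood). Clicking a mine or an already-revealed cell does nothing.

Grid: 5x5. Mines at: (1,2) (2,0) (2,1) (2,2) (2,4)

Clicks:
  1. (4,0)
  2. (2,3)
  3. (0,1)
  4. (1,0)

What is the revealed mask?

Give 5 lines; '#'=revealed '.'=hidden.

Answer: .#...
#....
...#.
#####
#####

Derivation:
Click 1 (4,0) count=0: revealed 10 new [(3,0) (3,1) (3,2) (3,3) (3,4) (4,0) (4,1) (4,2) (4,3) (4,4)] -> total=10
Click 2 (2,3) count=3: revealed 1 new [(2,3)] -> total=11
Click 3 (0,1) count=1: revealed 1 new [(0,1)] -> total=12
Click 4 (1,0) count=2: revealed 1 new [(1,0)] -> total=13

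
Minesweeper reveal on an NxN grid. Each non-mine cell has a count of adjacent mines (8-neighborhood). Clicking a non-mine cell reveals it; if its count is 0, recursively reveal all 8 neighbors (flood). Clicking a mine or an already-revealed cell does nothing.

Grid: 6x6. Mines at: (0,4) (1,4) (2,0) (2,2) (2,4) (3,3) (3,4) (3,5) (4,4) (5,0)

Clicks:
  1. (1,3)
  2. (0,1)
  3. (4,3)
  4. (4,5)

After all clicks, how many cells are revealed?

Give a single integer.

Click 1 (1,3) count=4: revealed 1 new [(1,3)] -> total=1
Click 2 (0,1) count=0: revealed 7 new [(0,0) (0,1) (0,2) (0,3) (1,0) (1,1) (1,2)] -> total=8
Click 3 (4,3) count=3: revealed 1 new [(4,3)] -> total=9
Click 4 (4,5) count=3: revealed 1 new [(4,5)] -> total=10

Answer: 10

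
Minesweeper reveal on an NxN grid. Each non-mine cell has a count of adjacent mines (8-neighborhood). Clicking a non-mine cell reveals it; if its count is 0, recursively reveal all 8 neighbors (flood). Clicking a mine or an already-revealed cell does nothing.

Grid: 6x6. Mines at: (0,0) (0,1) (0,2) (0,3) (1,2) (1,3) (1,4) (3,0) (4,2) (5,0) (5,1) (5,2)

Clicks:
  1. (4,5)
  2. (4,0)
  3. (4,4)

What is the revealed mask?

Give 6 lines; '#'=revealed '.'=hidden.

Answer: ......
......
...###
...###
#..###
...###

Derivation:
Click 1 (4,5) count=0: revealed 12 new [(2,3) (2,4) (2,5) (3,3) (3,4) (3,5) (4,3) (4,4) (4,5) (5,3) (5,4) (5,5)] -> total=12
Click 2 (4,0) count=3: revealed 1 new [(4,0)] -> total=13
Click 3 (4,4) count=0: revealed 0 new [(none)] -> total=13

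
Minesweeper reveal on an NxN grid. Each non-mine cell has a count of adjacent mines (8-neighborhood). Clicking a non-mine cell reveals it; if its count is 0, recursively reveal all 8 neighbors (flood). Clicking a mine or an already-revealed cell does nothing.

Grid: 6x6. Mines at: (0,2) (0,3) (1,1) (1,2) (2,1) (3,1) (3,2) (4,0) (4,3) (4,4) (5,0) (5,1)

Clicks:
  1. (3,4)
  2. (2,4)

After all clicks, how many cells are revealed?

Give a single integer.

Answer: 11

Derivation:
Click 1 (3,4) count=2: revealed 1 new [(3,4)] -> total=1
Click 2 (2,4) count=0: revealed 10 new [(0,4) (0,5) (1,3) (1,4) (1,5) (2,3) (2,4) (2,5) (3,3) (3,5)] -> total=11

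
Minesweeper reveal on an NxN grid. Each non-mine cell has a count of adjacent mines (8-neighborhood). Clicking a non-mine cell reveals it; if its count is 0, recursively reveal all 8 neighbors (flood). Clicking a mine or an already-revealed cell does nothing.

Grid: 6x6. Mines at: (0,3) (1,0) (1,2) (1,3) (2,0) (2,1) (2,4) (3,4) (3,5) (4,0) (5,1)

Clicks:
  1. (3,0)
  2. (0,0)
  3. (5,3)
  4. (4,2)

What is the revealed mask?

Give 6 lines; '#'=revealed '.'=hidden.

Click 1 (3,0) count=3: revealed 1 new [(3,0)] -> total=1
Click 2 (0,0) count=1: revealed 1 new [(0,0)] -> total=2
Click 3 (5,3) count=0: revealed 8 new [(4,2) (4,3) (4,4) (4,5) (5,2) (5,3) (5,4) (5,5)] -> total=10
Click 4 (4,2) count=1: revealed 0 new [(none)] -> total=10

Answer: #.....
......
......
#.....
..####
..####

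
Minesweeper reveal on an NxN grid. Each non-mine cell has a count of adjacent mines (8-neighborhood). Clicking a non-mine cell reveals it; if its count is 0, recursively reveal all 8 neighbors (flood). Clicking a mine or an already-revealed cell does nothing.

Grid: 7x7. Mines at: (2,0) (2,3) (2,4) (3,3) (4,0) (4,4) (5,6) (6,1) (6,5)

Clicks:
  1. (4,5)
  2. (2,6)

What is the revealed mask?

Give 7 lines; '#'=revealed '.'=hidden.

Answer: #######
#######
.....##
.....##
.....##
.......
.......

Derivation:
Click 1 (4,5) count=2: revealed 1 new [(4,5)] -> total=1
Click 2 (2,6) count=0: revealed 19 new [(0,0) (0,1) (0,2) (0,3) (0,4) (0,5) (0,6) (1,0) (1,1) (1,2) (1,3) (1,4) (1,5) (1,6) (2,5) (2,6) (3,5) (3,6) (4,6)] -> total=20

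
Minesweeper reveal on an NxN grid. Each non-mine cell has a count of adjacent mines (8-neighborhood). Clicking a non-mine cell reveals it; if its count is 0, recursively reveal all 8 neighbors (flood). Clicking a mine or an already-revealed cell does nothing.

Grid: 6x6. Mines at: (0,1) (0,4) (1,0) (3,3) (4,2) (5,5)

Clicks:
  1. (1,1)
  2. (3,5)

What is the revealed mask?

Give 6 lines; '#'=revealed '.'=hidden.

Click 1 (1,1) count=2: revealed 1 new [(1,1)] -> total=1
Click 2 (3,5) count=0: revealed 8 new [(1,4) (1,5) (2,4) (2,5) (3,4) (3,5) (4,4) (4,5)] -> total=9

Answer: ......
.#..##
....##
....##
....##
......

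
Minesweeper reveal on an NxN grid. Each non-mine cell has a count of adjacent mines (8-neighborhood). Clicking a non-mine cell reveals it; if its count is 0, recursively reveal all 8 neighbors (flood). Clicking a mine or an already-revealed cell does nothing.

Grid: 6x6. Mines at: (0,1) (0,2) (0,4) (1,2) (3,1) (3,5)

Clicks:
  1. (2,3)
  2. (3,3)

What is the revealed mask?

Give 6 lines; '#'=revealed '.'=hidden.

Answer: ......
......
..###.
..###.
######
######

Derivation:
Click 1 (2,3) count=1: revealed 1 new [(2,3)] -> total=1
Click 2 (3,3) count=0: revealed 17 new [(2,2) (2,4) (3,2) (3,3) (3,4) (4,0) (4,1) (4,2) (4,3) (4,4) (4,5) (5,0) (5,1) (5,2) (5,3) (5,4) (5,5)] -> total=18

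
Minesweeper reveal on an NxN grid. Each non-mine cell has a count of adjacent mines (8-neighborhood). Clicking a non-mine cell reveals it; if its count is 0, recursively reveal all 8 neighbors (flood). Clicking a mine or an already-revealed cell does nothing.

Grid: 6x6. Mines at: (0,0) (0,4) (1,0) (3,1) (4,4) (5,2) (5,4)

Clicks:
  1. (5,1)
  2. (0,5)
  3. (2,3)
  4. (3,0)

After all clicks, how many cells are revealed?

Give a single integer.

Answer: 20

Derivation:
Click 1 (5,1) count=1: revealed 1 new [(5,1)] -> total=1
Click 2 (0,5) count=1: revealed 1 new [(0,5)] -> total=2
Click 3 (2,3) count=0: revealed 17 new [(0,1) (0,2) (0,3) (1,1) (1,2) (1,3) (1,4) (1,5) (2,1) (2,2) (2,3) (2,4) (2,5) (3,2) (3,3) (3,4) (3,5)] -> total=19
Click 4 (3,0) count=1: revealed 1 new [(3,0)] -> total=20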